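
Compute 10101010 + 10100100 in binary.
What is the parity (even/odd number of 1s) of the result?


10101010 = 170
10100100 = 164
Sum = 334 = 101001110
1s count = 5

odd parity (5 ones in 101001110)


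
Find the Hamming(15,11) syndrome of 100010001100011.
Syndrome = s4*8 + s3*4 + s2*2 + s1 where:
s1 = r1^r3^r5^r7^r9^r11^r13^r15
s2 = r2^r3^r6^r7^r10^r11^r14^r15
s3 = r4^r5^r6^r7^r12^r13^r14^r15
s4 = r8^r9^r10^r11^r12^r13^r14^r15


s1=0, s2=1, s3=1, s4=0

Syndrome = 6 (error at position 6)


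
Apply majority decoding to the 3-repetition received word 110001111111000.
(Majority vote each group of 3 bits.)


Groups: 110, 001, 111, 111, 000
Majority votes: 10110

10110


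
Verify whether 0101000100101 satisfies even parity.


Number of 1s: 5

No, parity error (5 ones)


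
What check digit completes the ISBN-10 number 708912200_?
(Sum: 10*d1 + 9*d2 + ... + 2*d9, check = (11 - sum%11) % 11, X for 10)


Weighted sum: 221
221 mod 11 = 1

Check digit: X


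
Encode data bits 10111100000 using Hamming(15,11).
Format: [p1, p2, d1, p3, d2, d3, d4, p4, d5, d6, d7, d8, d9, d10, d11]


Parity bits: p1=1, p2=0, p3=0, p4=0

101001101100000


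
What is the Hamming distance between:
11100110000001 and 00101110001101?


XOR: 11001000001100
Count of 1s: 5

5


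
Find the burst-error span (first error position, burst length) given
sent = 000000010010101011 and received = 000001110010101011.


XOR: 000001100000000000

Burst at position 5, length 2


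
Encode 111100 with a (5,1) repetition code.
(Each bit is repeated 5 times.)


Each bit -> 5 copies

111111111111111111110000000000


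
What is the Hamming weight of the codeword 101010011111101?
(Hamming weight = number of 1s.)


Counting 1s in 101010011111101

10


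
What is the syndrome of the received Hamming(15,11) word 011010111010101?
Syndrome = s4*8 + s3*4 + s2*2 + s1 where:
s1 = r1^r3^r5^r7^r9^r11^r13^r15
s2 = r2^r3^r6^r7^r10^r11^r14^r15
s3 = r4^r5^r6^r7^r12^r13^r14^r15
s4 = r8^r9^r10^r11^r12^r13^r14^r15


s1=1, s2=1, s3=0, s4=1

Syndrome = 11 (error at position 11)


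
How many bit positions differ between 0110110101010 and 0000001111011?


XOR: 0110111010001
Count of 1s: 7

7


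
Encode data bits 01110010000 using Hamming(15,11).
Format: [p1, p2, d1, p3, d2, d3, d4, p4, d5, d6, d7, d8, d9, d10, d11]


Parity bits: p1=1, p2=1, p3=1, p4=1

110111110010000


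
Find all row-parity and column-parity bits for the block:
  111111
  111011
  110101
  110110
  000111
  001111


Row parities: 010010
Column parities: 001111

Row P: 010010, Col P: 001111, Corner: 0


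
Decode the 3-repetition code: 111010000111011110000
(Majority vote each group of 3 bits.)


Groups: 111, 010, 000, 111, 011, 110, 000
Majority votes: 1001110

1001110


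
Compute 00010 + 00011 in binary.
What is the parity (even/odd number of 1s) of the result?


00010 = 2
00011 = 3
Sum = 5 = 101
1s count = 2

even parity (2 ones in 101)


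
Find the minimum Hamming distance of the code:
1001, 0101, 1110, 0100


Comparing all pairs, minimum distance: 1
Can detect 0 errors, correct 0 errors

1


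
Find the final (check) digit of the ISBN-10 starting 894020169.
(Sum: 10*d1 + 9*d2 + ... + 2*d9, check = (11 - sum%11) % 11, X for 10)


Weighted sum: 245
245 mod 11 = 3

Check digit: 8


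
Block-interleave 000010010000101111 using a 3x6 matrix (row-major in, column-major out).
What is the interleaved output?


Matrix:
  000010
  010000
  101111
Read columns: 001010001001101001

001010001001101001


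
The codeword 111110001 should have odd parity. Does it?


Number of 1s: 6

No, parity error (6 ones)


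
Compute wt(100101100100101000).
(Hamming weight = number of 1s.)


Counting 1s in 100101100100101000

7


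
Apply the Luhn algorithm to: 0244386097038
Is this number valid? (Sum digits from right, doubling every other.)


Luhn sum = 60
60 mod 10 = 0

Valid (Luhn sum mod 10 = 0)


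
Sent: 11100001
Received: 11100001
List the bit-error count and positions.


XOR: 00000000

0 errors (received matches sent)


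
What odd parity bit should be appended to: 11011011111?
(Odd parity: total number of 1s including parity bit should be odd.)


Number of 1s in data: 9
Parity bit: 0

0


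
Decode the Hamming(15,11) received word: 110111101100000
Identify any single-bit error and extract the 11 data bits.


Syndrome = 0: no error detected

Data: 01111100000 (no errors)


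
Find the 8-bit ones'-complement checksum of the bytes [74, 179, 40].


Sum = 293 mod 256 = 37
Complement = 218

218


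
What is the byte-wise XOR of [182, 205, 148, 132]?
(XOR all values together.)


XOR chain: 182 ^ 205 ^ 148 ^ 132 = 107

107


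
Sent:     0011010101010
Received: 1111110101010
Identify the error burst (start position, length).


XOR: 1100100000000

Burst at position 0, length 5


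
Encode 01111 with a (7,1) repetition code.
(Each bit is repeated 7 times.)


Each bit -> 7 copies

00000001111111111111111111111111111


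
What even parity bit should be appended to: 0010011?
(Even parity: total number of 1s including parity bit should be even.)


Number of 1s in data: 3
Parity bit: 1

1


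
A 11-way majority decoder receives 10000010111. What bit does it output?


Ones: 5 out of 11
Threshold: 6

0 (5/11 voted 1)


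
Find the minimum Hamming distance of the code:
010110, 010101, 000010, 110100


Comparing all pairs, minimum distance: 2
Can detect 1 errors, correct 0 errors

2


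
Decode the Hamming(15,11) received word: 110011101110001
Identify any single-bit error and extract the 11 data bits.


Syndrome = 0: no error detected

Data: 01111110001 (no errors)


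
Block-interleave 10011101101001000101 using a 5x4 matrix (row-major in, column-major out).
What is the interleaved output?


Matrix:
  1001
  1101
  1010
  0100
  0101
Read columns: 11100010110010011001

11100010110010011001


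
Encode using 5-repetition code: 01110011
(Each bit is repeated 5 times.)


Each bit -> 5 copies

0000011111111111111100000000001111111111


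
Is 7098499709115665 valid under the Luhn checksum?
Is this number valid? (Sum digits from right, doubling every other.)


Luhn sum = 82
82 mod 10 = 2

Invalid (Luhn sum mod 10 = 2)


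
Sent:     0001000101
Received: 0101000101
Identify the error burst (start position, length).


XOR: 0100000000

Burst at position 1, length 1


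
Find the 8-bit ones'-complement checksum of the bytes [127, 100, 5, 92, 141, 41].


Sum = 506 mod 256 = 250
Complement = 5

5


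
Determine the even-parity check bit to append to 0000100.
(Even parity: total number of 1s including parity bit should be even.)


Number of 1s in data: 1
Parity bit: 1

1


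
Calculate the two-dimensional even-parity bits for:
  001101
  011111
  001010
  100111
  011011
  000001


Row parities: 110001
Column parities: 100101

Row P: 110001, Col P: 100101, Corner: 1


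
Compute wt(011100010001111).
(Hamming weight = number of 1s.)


Counting 1s in 011100010001111

8


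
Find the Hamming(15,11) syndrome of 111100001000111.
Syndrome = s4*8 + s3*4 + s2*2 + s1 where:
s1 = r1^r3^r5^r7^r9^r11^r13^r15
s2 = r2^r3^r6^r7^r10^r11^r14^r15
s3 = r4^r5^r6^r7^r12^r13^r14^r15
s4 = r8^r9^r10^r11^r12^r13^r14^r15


s1=1, s2=0, s3=0, s4=0

Syndrome = 1 (error at position 1)


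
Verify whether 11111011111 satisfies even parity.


Number of 1s: 10

Yes, parity is correct (10 ones)


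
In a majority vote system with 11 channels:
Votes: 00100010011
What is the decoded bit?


Ones: 4 out of 11
Threshold: 6

0 (4/11 voted 1)


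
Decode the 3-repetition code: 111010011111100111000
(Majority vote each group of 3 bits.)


Groups: 111, 010, 011, 111, 100, 111, 000
Majority votes: 1011010

1011010


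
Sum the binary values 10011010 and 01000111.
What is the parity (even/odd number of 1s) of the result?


10011010 = 154
01000111 = 71
Sum = 225 = 11100001
1s count = 4

even parity (4 ones in 11100001)


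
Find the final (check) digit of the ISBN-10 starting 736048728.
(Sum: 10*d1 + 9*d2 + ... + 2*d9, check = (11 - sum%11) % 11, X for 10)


Weighted sum: 259
259 mod 11 = 6

Check digit: 5


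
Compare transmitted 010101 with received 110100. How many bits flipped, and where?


XOR: 100001

2 error(s) at position(s): 0, 5


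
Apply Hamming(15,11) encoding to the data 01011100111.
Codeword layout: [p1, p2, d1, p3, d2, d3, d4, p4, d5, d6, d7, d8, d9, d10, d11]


Parity bits: p1=1, p2=0, p3=1, p4=1

100110111100111


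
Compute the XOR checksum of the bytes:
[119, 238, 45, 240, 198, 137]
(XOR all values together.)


XOR chain: 119 ^ 238 ^ 45 ^ 240 ^ 198 ^ 137 = 11

11


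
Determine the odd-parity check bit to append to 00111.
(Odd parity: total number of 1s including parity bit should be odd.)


Number of 1s in data: 3
Parity bit: 0

0


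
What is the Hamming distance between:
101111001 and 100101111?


XOR: 001010110
Count of 1s: 4

4


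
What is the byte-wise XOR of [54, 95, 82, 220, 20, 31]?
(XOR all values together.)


XOR chain: 54 ^ 95 ^ 82 ^ 220 ^ 20 ^ 31 = 236

236


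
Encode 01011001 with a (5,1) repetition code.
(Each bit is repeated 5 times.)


Each bit -> 5 copies

0000011111000001111111111000000000011111


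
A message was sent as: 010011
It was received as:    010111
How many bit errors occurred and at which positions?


XOR: 000100

1 error(s) at position(s): 3


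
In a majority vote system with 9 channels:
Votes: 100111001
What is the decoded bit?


Ones: 5 out of 9
Threshold: 5

1 (5/9 voted 1)


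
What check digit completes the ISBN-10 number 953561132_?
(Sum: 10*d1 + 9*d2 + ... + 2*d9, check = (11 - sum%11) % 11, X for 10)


Weighted sum: 252
252 mod 11 = 10

Check digit: 1


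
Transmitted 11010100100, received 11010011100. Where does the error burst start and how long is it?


XOR: 00000111000

Burst at position 5, length 3


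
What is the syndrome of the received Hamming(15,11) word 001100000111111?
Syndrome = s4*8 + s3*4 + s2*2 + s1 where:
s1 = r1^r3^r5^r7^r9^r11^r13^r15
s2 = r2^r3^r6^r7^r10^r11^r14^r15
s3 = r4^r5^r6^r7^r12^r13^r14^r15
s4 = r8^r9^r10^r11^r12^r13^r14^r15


s1=0, s2=1, s3=1, s4=0

Syndrome = 6 (error at position 6)


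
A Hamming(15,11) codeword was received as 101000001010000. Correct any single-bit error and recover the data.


Syndrome = 0: no error detected

Data: 10001010000 (no errors)


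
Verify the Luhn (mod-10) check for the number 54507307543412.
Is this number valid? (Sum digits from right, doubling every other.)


Luhn sum = 40
40 mod 10 = 0

Valid (Luhn sum mod 10 = 0)


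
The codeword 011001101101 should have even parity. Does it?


Number of 1s: 7

No, parity error (7 ones)


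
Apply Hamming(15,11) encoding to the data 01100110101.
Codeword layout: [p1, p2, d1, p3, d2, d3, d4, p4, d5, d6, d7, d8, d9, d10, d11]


Parity bits: p1=0, p2=0, p3=0, p4=0

000011000110101


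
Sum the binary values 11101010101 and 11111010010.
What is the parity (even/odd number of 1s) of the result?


11101010101 = 1877
11111010010 = 2002
Sum = 3879 = 111100100111
1s count = 8

even parity (8 ones in 111100100111)


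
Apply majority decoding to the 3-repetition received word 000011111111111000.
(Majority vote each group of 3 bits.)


Groups: 000, 011, 111, 111, 111, 000
Majority votes: 011110

011110


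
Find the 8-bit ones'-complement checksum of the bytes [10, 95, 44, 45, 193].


Sum = 387 mod 256 = 131
Complement = 124

124


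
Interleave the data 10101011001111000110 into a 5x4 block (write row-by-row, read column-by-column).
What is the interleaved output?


Matrix:
  1010
  1011
  0011
  1100
  0110
Read columns: 11010000111110101100

11010000111110101100


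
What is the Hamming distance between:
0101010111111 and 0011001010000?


XOR: 0110011101111
Count of 1s: 9

9


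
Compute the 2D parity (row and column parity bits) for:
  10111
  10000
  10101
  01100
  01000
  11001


Row parities: 011011
Column parities: 01111

Row P: 011011, Col P: 01111, Corner: 0


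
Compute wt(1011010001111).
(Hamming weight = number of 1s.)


Counting 1s in 1011010001111

8


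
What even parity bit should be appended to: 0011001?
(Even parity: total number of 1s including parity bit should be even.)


Number of 1s in data: 3
Parity bit: 1

1


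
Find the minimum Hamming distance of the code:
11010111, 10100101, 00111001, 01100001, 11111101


Comparing all pairs, minimum distance: 3
Can detect 2 errors, correct 1 errors

3


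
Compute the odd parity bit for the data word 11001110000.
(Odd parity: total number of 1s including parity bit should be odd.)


Number of 1s in data: 5
Parity bit: 0

0


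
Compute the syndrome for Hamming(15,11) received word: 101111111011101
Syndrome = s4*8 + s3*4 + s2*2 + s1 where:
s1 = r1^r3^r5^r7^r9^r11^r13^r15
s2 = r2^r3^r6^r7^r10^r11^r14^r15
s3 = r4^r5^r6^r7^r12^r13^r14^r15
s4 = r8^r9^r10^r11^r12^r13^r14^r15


s1=0, s2=1, s3=1, s4=0

Syndrome = 6 (error at position 6)


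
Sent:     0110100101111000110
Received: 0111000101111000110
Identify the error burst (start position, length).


XOR: 0001100000000000000

Burst at position 3, length 2


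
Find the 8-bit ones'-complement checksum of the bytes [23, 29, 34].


Sum = 86 mod 256 = 86
Complement = 169

169


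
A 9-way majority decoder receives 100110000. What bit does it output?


Ones: 3 out of 9
Threshold: 5

0 (3/9 voted 1)


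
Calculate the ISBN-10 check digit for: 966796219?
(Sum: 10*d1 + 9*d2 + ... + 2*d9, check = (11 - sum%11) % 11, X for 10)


Weighted sum: 354
354 mod 11 = 2

Check digit: 9


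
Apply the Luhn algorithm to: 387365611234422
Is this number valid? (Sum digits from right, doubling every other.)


Luhn sum = 64
64 mod 10 = 4

Invalid (Luhn sum mod 10 = 4)


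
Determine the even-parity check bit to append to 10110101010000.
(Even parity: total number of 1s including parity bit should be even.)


Number of 1s in data: 6
Parity bit: 0

0


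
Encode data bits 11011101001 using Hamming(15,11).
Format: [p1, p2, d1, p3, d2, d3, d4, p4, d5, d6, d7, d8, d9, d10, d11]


Parity bits: p1=1, p2=0, p3=0, p4=0

101010101101001


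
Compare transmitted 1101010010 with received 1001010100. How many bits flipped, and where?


XOR: 0100000110

3 error(s) at position(s): 1, 7, 8


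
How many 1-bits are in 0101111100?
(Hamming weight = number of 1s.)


Counting 1s in 0101111100

6


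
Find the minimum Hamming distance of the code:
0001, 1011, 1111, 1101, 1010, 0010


Comparing all pairs, minimum distance: 1
Can detect 0 errors, correct 0 errors

1


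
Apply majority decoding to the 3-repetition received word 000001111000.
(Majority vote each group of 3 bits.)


Groups: 000, 001, 111, 000
Majority votes: 0010

0010


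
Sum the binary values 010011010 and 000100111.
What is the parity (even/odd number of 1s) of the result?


010011010 = 154
000100111 = 39
Sum = 193 = 11000001
1s count = 3

odd parity (3 ones in 11000001)


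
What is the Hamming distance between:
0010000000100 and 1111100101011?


XOR: 1101100101111
Count of 1s: 9

9


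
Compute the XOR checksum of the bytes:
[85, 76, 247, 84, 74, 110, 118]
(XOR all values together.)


XOR chain: 85 ^ 76 ^ 247 ^ 84 ^ 74 ^ 110 ^ 118 = 232

232


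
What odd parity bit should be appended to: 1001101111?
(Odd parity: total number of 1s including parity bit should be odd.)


Number of 1s in data: 7
Parity bit: 0

0


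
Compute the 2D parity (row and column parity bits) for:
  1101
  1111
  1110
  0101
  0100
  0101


Row parities: 101010
Column parities: 1000

Row P: 101010, Col P: 1000, Corner: 1


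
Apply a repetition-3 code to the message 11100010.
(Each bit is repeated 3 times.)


Each bit -> 3 copies

111111111000000000111000


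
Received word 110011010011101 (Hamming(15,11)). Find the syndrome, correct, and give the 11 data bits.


Syndrome = 13: error at position 13

Data: 01100011001 (corrected bit 13)


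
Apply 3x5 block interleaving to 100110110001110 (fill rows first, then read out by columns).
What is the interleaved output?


Matrix:
  10011
  01100
  01110
Read columns: 100011011101100

100011011101100


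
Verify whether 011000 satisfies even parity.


Number of 1s: 2

Yes, parity is correct (2 ones)


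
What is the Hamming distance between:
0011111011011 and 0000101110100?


XOR: 0011010101111
Count of 1s: 8

8


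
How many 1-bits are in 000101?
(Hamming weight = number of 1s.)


Counting 1s in 000101

2


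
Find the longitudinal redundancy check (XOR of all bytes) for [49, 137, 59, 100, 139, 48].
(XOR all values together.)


XOR chain: 49 ^ 137 ^ 59 ^ 100 ^ 139 ^ 48 = 92

92


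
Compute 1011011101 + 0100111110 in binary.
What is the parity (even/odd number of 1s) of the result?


1011011101 = 733
0100111110 = 318
Sum = 1051 = 10000011011
1s count = 5

odd parity (5 ones in 10000011011)


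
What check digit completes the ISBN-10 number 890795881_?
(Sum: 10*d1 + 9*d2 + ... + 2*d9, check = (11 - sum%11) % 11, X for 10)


Weighted sum: 347
347 mod 11 = 6

Check digit: 5


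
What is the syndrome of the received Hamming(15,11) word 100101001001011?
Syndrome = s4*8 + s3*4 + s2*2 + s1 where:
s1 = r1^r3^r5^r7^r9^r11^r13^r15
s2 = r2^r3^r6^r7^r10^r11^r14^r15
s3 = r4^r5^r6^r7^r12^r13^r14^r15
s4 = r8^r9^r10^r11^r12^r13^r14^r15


s1=1, s2=1, s3=1, s4=0

Syndrome = 7 (error at position 7)


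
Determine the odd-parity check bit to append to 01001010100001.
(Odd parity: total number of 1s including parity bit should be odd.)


Number of 1s in data: 5
Parity bit: 0

0


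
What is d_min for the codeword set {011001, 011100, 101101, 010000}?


Comparing all pairs, minimum distance: 2
Can detect 1 errors, correct 0 errors

2


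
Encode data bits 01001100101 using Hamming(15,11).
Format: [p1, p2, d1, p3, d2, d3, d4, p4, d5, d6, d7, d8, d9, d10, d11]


Parity bits: p1=0, p2=0, p3=1, p4=0

000110001100101


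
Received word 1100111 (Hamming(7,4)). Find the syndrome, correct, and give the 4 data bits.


Syndrome = 7: error at position 7

Data: 0110 (corrected bit 7)


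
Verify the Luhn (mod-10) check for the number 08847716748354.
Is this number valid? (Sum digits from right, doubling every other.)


Luhn sum = 63
63 mod 10 = 3

Invalid (Luhn sum mod 10 = 3)


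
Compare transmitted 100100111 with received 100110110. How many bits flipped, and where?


XOR: 000010001

2 error(s) at position(s): 4, 8


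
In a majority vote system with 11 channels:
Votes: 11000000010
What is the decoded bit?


Ones: 3 out of 11
Threshold: 6

0 (3/11 voted 1)


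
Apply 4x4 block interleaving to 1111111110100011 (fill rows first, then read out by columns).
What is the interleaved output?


Matrix:
  1111
  1111
  1010
  0011
Read columns: 1110110011111101

1110110011111101


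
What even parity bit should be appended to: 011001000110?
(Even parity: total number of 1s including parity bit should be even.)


Number of 1s in data: 5
Parity bit: 1

1


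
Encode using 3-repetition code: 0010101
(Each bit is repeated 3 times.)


Each bit -> 3 copies

000000111000111000111


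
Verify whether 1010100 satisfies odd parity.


Number of 1s: 3

Yes, parity is correct (3 ones)


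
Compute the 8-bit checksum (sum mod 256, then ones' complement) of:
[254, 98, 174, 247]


Sum = 773 mod 256 = 5
Complement = 250

250


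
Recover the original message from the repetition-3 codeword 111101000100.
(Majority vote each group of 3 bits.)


Groups: 111, 101, 000, 100
Majority votes: 1100

1100


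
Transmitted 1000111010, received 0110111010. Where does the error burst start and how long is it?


XOR: 1110000000

Burst at position 0, length 3


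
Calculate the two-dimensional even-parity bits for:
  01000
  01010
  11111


Row parities: 101
Column parities: 11101

Row P: 101, Col P: 11101, Corner: 0


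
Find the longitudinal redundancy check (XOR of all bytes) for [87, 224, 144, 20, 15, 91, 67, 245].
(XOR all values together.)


XOR chain: 87 ^ 224 ^ 144 ^ 20 ^ 15 ^ 91 ^ 67 ^ 245 = 209

209


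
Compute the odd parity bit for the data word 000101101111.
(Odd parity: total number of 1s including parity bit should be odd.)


Number of 1s in data: 7
Parity bit: 0

0


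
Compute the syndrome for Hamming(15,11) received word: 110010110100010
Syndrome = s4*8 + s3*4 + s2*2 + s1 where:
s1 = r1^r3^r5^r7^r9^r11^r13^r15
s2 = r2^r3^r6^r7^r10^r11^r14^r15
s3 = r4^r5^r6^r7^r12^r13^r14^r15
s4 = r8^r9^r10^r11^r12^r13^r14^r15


s1=1, s2=0, s3=1, s4=1

Syndrome = 13 (error at position 13)


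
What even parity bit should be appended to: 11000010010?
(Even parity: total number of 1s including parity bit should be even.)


Number of 1s in data: 4
Parity bit: 0

0


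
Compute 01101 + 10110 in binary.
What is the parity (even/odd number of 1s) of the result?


01101 = 13
10110 = 22
Sum = 35 = 100011
1s count = 3

odd parity (3 ones in 100011)


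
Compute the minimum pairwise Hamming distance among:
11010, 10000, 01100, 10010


Comparing all pairs, minimum distance: 1
Can detect 0 errors, correct 0 errors

1


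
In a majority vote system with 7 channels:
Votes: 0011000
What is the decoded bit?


Ones: 2 out of 7
Threshold: 4

0 (2/7 voted 1)


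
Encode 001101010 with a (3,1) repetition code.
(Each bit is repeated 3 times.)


Each bit -> 3 copies

000000111111000111000111000


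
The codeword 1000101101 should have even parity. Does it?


Number of 1s: 5

No, parity error (5 ones)


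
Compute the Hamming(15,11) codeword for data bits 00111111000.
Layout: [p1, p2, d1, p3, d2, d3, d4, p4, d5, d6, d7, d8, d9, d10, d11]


Parity bits: p1=1, p2=0, p3=1, p4=0

100101101111000


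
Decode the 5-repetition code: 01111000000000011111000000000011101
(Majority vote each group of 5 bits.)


Groups: 01111, 00000, 00000, 11111, 00000, 00000, 11101
Majority votes: 1001001

1001001


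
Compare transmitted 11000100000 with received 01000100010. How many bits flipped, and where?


XOR: 10000000010

2 error(s) at position(s): 0, 9


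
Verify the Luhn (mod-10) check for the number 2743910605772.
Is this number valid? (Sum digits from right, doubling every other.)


Luhn sum = 46
46 mod 10 = 6

Invalid (Luhn sum mod 10 = 6)


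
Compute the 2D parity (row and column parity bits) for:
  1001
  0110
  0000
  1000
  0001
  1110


Row parities: 000111
Column parities: 1000

Row P: 000111, Col P: 1000, Corner: 1


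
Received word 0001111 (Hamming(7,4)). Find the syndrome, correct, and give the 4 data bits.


Syndrome = 0: no error detected

Data: 0111 (no errors)


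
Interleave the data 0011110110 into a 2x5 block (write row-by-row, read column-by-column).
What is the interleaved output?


Matrix:
  00111
  10110
Read columns: 0100111110

0100111110


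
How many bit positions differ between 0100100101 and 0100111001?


XOR: 0000011100
Count of 1s: 3

3


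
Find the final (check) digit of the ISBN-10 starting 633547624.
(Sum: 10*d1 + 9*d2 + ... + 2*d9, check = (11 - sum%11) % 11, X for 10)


Weighted sum: 243
243 mod 11 = 1

Check digit: X


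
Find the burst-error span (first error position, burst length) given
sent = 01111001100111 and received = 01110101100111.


XOR: 00001100000000

Burst at position 4, length 2


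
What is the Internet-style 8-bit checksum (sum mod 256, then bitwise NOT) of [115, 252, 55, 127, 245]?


Sum = 794 mod 256 = 26
Complement = 229

229


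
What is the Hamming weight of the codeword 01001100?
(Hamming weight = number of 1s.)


Counting 1s in 01001100

3


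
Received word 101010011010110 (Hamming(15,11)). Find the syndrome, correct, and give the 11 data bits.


Syndrome = 14: error at position 14

Data: 11001010100 (corrected bit 14)


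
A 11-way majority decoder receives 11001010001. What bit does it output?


Ones: 5 out of 11
Threshold: 6

0 (5/11 voted 1)


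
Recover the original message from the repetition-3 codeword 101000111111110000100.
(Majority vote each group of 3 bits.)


Groups: 101, 000, 111, 111, 110, 000, 100
Majority votes: 1011100

1011100


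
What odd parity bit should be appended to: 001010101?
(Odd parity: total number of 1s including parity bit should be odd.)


Number of 1s in data: 4
Parity bit: 1

1


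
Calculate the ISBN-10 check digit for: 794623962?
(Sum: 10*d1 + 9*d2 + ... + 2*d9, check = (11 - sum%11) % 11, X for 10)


Weighted sum: 310
310 mod 11 = 2

Check digit: 9


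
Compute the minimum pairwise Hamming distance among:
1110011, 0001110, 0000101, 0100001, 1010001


Comparing all pairs, minimum distance: 2
Can detect 1 errors, correct 0 errors

2


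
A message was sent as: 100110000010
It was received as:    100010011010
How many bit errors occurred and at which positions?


XOR: 000100011000

3 error(s) at position(s): 3, 7, 8


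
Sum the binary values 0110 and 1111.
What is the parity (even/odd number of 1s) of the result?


0110 = 6
1111 = 15
Sum = 21 = 10101
1s count = 3

odd parity (3 ones in 10101)


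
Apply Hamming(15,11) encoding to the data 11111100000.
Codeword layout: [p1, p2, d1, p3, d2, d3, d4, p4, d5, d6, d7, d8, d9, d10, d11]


Parity bits: p1=0, p2=0, p3=1, p4=0

001111101100000


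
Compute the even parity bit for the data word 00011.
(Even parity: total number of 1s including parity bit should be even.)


Number of 1s in data: 2
Parity bit: 0

0


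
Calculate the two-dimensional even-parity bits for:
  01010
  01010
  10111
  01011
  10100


Row parities: 00010
Column parities: 01000

Row P: 00010, Col P: 01000, Corner: 1


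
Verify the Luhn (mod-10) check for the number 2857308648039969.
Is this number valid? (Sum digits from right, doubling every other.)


Luhn sum = 88
88 mod 10 = 8

Invalid (Luhn sum mod 10 = 8)


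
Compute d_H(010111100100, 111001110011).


XOR: 101110010111
Count of 1s: 8

8


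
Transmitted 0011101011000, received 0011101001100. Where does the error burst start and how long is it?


XOR: 0000000010100

Burst at position 8, length 3


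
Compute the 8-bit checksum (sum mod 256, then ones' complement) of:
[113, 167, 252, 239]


Sum = 771 mod 256 = 3
Complement = 252

252


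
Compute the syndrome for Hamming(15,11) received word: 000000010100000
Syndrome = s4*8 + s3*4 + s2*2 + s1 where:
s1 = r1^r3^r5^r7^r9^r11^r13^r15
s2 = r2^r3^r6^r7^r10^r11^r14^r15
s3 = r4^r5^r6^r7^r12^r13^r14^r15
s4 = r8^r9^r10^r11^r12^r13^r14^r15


s1=0, s2=1, s3=0, s4=0

Syndrome = 2 (error at position 2)


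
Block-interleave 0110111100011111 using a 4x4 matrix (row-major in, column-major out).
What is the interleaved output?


Matrix:
  0110
  1111
  0001
  1111
Read columns: 0101110111010111

0101110111010111


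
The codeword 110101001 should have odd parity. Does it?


Number of 1s: 5

Yes, parity is correct (5 ones)


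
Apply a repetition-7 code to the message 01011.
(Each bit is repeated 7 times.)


Each bit -> 7 copies

00000001111111000000011111111111111


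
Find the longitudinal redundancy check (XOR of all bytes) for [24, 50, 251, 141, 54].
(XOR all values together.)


XOR chain: 24 ^ 50 ^ 251 ^ 141 ^ 54 = 106

106


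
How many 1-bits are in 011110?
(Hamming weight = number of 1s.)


Counting 1s in 011110

4


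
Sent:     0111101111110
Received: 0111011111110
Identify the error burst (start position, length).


XOR: 0000110000000

Burst at position 4, length 2


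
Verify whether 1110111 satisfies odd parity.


Number of 1s: 6

No, parity error (6 ones)


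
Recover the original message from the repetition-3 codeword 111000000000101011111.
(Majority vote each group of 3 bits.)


Groups: 111, 000, 000, 000, 101, 011, 111
Majority votes: 1000111

1000111


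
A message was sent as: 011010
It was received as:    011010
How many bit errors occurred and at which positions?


XOR: 000000

0 errors (received matches sent)


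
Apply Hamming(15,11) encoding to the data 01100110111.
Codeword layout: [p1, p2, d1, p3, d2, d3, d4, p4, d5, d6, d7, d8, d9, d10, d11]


Parity bits: p1=0, p2=1, p3=1, p4=1

010111010110111


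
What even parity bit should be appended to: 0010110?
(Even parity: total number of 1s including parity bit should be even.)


Number of 1s in data: 3
Parity bit: 1

1


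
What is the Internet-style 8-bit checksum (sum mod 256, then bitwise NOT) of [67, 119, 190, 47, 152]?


Sum = 575 mod 256 = 63
Complement = 192

192


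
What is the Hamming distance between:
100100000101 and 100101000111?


XOR: 000001000010
Count of 1s: 2

2


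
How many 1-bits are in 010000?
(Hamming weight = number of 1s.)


Counting 1s in 010000

1


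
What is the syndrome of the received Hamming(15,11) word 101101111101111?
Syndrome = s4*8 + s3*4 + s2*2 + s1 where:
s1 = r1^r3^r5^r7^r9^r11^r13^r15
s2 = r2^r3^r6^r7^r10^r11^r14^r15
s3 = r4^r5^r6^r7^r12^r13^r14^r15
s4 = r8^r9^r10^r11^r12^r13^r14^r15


s1=0, s2=0, s3=1, s4=1

Syndrome = 12 (error at position 12)


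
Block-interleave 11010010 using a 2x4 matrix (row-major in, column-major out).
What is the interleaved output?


Matrix:
  1101
  0010
Read columns: 10100110

10100110


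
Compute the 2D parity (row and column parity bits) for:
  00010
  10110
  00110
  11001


Row parities: 1101
Column parities: 01011

Row P: 1101, Col P: 01011, Corner: 1


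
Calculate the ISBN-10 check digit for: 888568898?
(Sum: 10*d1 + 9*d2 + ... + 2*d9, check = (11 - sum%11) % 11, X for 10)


Weighted sum: 402
402 mod 11 = 6

Check digit: 5


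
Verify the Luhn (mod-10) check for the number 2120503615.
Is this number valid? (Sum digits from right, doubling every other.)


Luhn sum = 29
29 mod 10 = 9

Invalid (Luhn sum mod 10 = 9)


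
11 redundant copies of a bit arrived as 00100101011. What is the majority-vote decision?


Ones: 5 out of 11
Threshold: 6

0 (5/11 voted 1)


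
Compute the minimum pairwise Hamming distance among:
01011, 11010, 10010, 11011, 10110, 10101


Comparing all pairs, minimum distance: 1
Can detect 0 errors, correct 0 errors

1


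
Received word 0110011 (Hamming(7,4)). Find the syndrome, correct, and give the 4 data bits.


Syndrome = 0: no error detected

Data: 1011 (no errors)


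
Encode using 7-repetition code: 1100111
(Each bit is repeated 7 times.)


Each bit -> 7 copies

1111111111111100000000000000111111111111111111111


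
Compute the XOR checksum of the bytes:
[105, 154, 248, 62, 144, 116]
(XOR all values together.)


XOR chain: 105 ^ 154 ^ 248 ^ 62 ^ 144 ^ 116 = 209

209


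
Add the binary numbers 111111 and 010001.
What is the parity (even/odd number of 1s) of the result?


111111 = 63
010001 = 17
Sum = 80 = 1010000
1s count = 2

even parity (2 ones in 1010000)


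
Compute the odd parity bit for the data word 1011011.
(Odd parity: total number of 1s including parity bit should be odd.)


Number of 1s in data: 5
Parity bit: 0

0


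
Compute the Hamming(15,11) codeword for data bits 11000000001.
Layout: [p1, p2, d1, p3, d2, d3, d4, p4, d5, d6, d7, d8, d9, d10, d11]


Parity bits: p1=1, p2=0, p3=0, p4=1

101010010000001


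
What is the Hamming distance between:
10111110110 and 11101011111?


XOR: 01010101001
Count of 1s: 5

5


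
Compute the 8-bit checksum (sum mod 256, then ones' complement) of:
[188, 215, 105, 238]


Sum = 746 mod 256 = 234
Complement = 21

21


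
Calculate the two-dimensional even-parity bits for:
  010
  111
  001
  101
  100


Row parities: 11101
Column parities: 101

Row P: 11101, Col P: 101, Corner: 0


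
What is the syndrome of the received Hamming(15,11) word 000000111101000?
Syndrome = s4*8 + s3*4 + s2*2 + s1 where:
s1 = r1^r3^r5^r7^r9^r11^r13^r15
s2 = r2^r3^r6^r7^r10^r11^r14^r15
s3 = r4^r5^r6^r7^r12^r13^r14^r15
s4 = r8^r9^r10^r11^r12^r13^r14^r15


s1=0, s2=0, s3=0, s4=0

Syndrome = 0 (no error)


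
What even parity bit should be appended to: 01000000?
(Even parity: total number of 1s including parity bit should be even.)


Number of 1s in data: 1
Parity bit: 1

1


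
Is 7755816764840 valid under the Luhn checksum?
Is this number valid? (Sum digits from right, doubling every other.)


Luhn sum = 69
69 mod 10 = 9

Invalid (Luhn sum mod 10 = 9)


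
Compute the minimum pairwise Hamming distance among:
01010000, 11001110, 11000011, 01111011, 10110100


Comparing all pairs, minimum distance: 3
Can detect 2 errors, correct 1 errors

3


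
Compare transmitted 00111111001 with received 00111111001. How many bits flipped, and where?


XOR: 00000000000

0 errors (received matches sent)


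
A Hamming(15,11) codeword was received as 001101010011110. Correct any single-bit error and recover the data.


Syndrome = 13: error at position 13

Data: 10100011010 (corrected bit 13)


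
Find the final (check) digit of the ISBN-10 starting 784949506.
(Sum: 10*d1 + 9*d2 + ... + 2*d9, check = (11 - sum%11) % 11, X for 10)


Weighted sum: 338
338 mod 11 = 8

Check digit: 3


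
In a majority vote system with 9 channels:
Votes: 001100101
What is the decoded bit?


Ones: 4 out of 9
Threshold: 5

0 (4/9 voted 1)


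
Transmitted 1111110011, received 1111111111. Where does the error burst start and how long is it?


XOR: 0000001100

Burst at position 6, length 2


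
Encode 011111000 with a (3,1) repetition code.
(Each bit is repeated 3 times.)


Each bit -> 3 copies

000111111111111111000000000


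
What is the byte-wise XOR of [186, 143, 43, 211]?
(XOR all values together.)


XOR chain: 186 ^ 143 ^ 43 ^ 211 = 205

205


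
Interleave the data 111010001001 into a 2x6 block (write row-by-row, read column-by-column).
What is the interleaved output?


Matrix:
  111010
  001001
Read columns: 101011001001

101011001001


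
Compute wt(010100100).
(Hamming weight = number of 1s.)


Counting 1s in 010100100

3


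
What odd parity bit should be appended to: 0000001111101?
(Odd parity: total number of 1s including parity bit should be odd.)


Number of 1s in data: 6
Parity bit: 1

1


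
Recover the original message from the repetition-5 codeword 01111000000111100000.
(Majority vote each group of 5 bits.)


Groups: 01111, 00000, 01111, 00000
Majority votes: 1010

1010


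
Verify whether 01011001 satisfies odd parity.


Number of 1s: 4

No, parity error (4 ones)


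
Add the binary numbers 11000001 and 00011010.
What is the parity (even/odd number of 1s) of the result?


11000001 = 193
00011010 = 26
Sum = 219 = 11011011
1s count = 6

even parity (6 ones in 11011011)


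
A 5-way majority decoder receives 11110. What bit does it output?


Ones: 4 out of 5
Threshold: 3

1 (4/5 voted 1)


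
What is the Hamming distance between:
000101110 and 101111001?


XOR: 101010111
Count of 1s: 6

6


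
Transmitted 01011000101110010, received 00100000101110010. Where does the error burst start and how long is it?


XOR: 01111000000000000

Burst at position 1, length 4


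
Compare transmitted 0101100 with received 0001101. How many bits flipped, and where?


XOR: 0100001

2 error(s) at position(s): 1, 6


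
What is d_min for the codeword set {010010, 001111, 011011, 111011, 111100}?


Comparing all pairs, minimum distance: 1
Can detect 0 errors, correct 0 errors

1


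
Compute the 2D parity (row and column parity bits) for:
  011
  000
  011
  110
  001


Row parities: 00001
Column parities: 111

Row P: 00001, Col P: 111, Corner: 1


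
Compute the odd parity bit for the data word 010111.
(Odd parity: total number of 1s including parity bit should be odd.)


Number of 1s in data: 4
Parity bit: 1

1


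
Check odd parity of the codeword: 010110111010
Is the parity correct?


Number of 1s: 7

Yes, parity is correct (7 ones)


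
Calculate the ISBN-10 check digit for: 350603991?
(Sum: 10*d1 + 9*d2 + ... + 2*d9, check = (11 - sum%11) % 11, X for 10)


Weighted sum: 197
197 mod 11 = 10

Check digit: 1


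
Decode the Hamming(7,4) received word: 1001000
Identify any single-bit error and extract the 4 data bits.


Syndrome = 5: error at position 5

Data: 0100 (corrected bit 5)


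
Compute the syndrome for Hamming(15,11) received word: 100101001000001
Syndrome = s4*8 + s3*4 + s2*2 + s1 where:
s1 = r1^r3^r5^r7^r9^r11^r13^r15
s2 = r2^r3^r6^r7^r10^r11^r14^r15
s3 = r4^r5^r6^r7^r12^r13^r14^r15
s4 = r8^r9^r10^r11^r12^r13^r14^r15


s1=1, s2=0, s3=1, s4=0

Syndrome = 5 (error at position 5)


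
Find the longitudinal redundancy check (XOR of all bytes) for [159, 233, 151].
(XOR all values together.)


XOR chain: 159 ^ 233 ^ 151 = 225

225


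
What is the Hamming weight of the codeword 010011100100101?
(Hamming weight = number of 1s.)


Counting 1s in 010011100100101

7


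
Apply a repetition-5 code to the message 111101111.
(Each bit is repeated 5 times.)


Each bit -> 5 copies

111111111111111111110000011111111111111111111


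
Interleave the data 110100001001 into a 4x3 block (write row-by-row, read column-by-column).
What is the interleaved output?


Matrix:
  110
  100
  001
  001
Read columns: 110010000011

110010000011


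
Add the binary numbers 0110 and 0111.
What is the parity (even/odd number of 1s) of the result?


0110 = 6
0111 = 7
Sum = 13 = 1101
1s count = 3

odd parity (3 ones in 1101)


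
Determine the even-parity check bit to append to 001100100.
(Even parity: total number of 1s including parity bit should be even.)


Number of 1s in data: 3
Parity bit: 1

1


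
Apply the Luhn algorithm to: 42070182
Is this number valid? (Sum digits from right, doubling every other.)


Luhn sum = 27
27 mod 10 = 7

Invalid (Luhn sum mod 10 = 7)


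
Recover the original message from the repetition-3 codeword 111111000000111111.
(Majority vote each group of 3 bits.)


Groups: 111, 111, 000, 000, 111, 111
Majority votes: 110011

110011


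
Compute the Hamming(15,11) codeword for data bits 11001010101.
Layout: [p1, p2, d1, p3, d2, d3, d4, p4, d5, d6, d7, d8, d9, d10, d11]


Parity bits: p1=0, p2=1, p3=1, p4=0

011110001010101


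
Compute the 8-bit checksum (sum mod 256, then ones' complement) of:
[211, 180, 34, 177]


Sum = 602 mod 256 = 90
Complement = 165

165


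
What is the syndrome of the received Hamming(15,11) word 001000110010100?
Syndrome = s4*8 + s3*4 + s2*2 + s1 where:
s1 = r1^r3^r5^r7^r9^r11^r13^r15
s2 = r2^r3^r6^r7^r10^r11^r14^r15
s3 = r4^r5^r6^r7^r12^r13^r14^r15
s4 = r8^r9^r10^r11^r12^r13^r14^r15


s1=0, s2=1, s3=0, s4=1

Syndrome = 10 (error at position 10)


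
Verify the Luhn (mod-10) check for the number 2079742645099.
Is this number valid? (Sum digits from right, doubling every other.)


Luhn sum = 61
61 mod 10 = 1

Invalid (Luhn sum mod 10 = 1)


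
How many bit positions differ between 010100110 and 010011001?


XOR: 000111111
Count of 1s: 6

6


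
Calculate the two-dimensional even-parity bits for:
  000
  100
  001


Row parities: 011
Column parities: 101

Row P: 011, Col P: 101, Corner: 0


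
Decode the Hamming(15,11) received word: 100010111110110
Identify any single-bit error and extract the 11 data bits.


Syndrome = 0: no error detected

Data: 01011110110 (no errors)
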